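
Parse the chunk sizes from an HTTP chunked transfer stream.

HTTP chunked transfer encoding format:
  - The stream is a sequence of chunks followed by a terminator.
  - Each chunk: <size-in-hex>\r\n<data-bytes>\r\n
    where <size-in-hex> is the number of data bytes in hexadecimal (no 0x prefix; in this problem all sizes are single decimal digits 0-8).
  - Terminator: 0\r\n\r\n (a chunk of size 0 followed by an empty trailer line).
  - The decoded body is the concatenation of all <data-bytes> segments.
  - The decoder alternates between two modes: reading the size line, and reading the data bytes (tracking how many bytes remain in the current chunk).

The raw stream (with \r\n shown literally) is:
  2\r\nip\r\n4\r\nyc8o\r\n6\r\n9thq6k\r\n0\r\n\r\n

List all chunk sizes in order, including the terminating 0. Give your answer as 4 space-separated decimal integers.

Answer: 2 4 6 0

Derivation:
Chunk 1: stream[0..1]='2' size=0x2=2, data at stream[3..5]='ip' -> body[0..2], body so far='ip'
Chunk 2: stream[7..8]='4' size=0x4=4, data at stream[10..14]='yc8o' -> body[2..6], body so far='ipyc8o'
Chunk 3: stream[16..17]='6' size=0x6=6, data at stream[19..25]='9thq6k' -> body[6..12], body so far='ipyc8o9thq6k'
Chunk 4: stream[27..28]='0' size=0 (terminator). Final body='ipyc8o9thq6k' (12 bytes)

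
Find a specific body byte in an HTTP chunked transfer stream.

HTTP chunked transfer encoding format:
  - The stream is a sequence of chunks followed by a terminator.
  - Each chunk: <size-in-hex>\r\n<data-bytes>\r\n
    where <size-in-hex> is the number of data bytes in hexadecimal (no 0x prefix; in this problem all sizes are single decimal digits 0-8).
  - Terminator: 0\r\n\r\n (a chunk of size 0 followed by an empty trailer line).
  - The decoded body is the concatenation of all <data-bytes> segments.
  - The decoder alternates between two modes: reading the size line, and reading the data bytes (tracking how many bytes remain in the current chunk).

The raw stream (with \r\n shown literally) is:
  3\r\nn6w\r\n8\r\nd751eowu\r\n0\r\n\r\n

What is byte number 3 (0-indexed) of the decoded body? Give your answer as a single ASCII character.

Chunk 1: stream[0..1]='3' size=0x3=3, data at stream[3..6]='n6w' -> body[0..3], body so far='n6w'
Chunk 2: stream[8..9]='8' size=0x8=8, data at stream[11..19]='d751eowu' -> body[3..11], body so far='n6wd751eowu'
Chunk 3: stream[21..22]='0' size=0 (terminator). Final body='n6wd751eowu' (11 bytes)
Body byte 3 = 'd'

Answer: d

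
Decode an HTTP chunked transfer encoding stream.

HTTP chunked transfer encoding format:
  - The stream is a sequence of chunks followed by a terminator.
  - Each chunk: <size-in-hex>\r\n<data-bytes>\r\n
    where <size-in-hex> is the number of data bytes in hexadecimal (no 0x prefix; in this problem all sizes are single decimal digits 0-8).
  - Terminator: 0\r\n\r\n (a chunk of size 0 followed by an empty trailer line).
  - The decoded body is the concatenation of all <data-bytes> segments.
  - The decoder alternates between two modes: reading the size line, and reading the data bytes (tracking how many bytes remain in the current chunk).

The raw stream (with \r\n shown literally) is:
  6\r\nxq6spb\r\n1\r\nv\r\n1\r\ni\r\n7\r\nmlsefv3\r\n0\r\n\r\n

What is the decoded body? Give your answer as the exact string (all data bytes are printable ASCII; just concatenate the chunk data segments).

Chunk 1: stream[0..1]='6' size=0x6=6, data at stream[3..9]='xq6spb' -> body[0..6], body so far='xq6spb'
Chunk 2: stream[11..12]='1' size=0x1=1, data at stream[14..15]='v' -> body[6..7], body so far='xq6spbv'
Chunk 3: stream[17..18]='1' size=0x1=1, data at stream[20..21]='i' -> body[7..8], body so far='xq6spbvi'
Chunk 4: stream[23..24]='7' size=0x7=7, data at stream[26..33]='mlsefv3' -> body[8..15], body so far='xq6spbvimlsefv3'
Chunk 5: stream[35..36]='0' size=0 (terminator). Final body='xq6spbvimlsefv3' (15 bytes)

Answer: xq6spbvimlsefv3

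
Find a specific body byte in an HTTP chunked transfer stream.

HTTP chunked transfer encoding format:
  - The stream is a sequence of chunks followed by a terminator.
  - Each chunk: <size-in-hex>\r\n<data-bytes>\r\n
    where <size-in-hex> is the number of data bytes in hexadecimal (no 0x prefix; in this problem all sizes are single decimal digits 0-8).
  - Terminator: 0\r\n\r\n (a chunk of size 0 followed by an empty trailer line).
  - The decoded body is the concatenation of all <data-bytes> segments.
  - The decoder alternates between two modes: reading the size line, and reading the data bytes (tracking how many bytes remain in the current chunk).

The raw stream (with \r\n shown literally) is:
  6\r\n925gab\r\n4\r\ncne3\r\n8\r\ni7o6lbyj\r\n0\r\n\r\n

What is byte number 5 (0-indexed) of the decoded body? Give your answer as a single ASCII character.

Chunk 1: stream[0..1]='6' size=0x6=6, data at stream[3..9]='925gab' -> body[0..6], body so far='925gab'
Chunk 2: stream[11..12]='4' size=0x4=4, data at stream[14..18]='cne3' -> body[6..10], body so far='925gabcne3'
Chunk 3: stream[20..21]='8' size=0x8=8, data at stream[23..31]='i7o6lbyj' -> body[10..18], body so far='925gabcne3i7o6lbyj'
Chunk 4: stream[33..34]='0' size=0 (terminator). Final body='925gabcne3i7o6lbyj' (18 bytes)
Body byte 5 = 'b'

Answer: b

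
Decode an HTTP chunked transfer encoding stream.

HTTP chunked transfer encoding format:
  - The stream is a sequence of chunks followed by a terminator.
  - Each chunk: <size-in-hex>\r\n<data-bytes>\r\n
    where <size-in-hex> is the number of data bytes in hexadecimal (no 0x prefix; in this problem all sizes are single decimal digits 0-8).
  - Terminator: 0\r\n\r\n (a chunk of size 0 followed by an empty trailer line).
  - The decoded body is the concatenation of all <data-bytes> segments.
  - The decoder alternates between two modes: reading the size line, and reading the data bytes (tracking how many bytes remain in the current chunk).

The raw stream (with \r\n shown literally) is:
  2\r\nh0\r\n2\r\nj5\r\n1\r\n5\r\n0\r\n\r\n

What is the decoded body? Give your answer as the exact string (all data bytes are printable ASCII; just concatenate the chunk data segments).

Chunk 1: stream[0..1]='2' size=0x2=2, data at stream[3..5]='h0' -> body[0..2], body so far='h0'
Chunk 2: stream[7..8]='2' size=0x2=2, data at stream[10..12]='j5' -> body[2..4], body so far='h0j5'
Chunk 3: stream[14..15]='1' size=0x1=1, data at stream[17..18]='5' -> body[4..5], body so far='h0j55'
Chunk 4: stream[20..21]='0' size=0 (terminator). Final body='h0j55' (5 bytes)

Answer: h0j55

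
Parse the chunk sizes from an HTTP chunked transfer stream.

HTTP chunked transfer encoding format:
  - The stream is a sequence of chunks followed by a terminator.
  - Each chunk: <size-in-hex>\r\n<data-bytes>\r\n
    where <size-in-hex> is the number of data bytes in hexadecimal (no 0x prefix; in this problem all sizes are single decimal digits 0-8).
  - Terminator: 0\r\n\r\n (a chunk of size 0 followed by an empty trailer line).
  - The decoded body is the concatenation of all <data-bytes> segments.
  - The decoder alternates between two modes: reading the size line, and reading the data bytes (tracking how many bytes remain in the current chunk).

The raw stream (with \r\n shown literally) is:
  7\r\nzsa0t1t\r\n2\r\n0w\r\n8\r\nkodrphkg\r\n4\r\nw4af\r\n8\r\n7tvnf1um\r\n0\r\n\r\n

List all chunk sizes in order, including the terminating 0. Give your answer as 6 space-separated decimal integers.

Answer: 7 2 8 4 8 0

Derivation:
Chunk 1: stream[0..1]='7' size=0x7=7, data at stream[3..10]='zsa0t1t' -> body[0..7], body so far='zsa0t1t'
Chunk 2: stream[12..13]='2' size=0x2=2, data at stream[15..17]='0w' -> body[7..9], body so far='zsa0t1t0w'
Chunk 3: stream[19..20]='8' size=0x8=8, data at stream[22..30]='kodrphkg' -> body[9..17], body so far='zsa0t1t0wkodrphkg'
Chunk 4: stream[32..33]='4' size=0x4=4, data at stream[35..39]='w4af' -> body[17..21], body so far='zsa0t1t0wkodrphkgw4af'
Chunk 5: stream[41..42]='8' size=0x8=8, data at stream[44..52]='7tvnf1um' -> body[21..29], body so far='zsa0t1t0wkodrphkgw4af7tvnf1um'
Chunk 6: stream[54..55]='0' size=0 (terminator). Final body='zsa0t1t0wkodrphkgw4af7tvnf1um' (29 bytes)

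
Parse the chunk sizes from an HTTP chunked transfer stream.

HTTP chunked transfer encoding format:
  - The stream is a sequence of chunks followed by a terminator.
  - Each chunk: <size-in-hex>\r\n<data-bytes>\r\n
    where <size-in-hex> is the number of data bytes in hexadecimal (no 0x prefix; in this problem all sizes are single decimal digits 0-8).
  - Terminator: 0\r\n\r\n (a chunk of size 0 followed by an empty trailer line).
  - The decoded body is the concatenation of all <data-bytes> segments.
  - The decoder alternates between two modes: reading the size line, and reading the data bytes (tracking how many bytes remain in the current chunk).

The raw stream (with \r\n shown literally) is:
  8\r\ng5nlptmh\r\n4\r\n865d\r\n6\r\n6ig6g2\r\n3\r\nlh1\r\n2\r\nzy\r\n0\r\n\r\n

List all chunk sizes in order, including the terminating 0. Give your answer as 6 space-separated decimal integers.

Chunk 1: stream[0..1]='8' size=0x8=8, data at stream[3..11]='g5nlptmh' -> body[0..8], body so far='g5nlptmh'
Chunk 2: stream[13..14]='4' size=0x4=4, data at stream[16..20]='865d' -> body[8..12], body so far='g5nlptmh865d'
Chunk 3: stream[22..23]='6' size=0x6=6, data at stream[25..31]='6ig6g2' -> body[12..18], body so far='g5nlptmh865d6ig6g2'
Chunk 4: stream[33..34]='3' size=0x3=3, data at stream[36..39]='lh1' -> body[18..21], body so far='g5nlptmh865d6ig6g2lh1'
Chunk 5: stream[41..42]='2' size=0x2=2, data at stream[44..46]='zy' -> body[21..23], body so far='g5nlptmh865d6ig6g2lh1zy'
Chunk 6: stream[48..49]='0' size=0 (terminator). Final body='g5nlptmh865d6ig6g2lh1zy' (23 bytes)

Answer: 8 4 6 3 2 0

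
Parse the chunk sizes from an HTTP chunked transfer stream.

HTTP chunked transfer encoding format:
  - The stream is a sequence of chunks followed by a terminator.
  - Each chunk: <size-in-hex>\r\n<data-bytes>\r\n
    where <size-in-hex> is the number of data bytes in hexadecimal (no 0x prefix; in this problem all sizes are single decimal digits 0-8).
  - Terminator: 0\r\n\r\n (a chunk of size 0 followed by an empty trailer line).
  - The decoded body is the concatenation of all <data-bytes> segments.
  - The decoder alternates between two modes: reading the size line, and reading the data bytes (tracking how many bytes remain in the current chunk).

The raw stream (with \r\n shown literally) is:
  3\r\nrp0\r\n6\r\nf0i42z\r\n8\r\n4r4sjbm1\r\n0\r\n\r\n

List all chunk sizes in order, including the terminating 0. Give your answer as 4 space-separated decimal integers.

Answer: 3 6 8 0

Derivation:
Chunk 1: stream[0..1]='3' size=0x3=3, data at stream[3..6]='rp0' -> body[0..3], body so far='rp0'
Chunk 2: stream[8..9]='6' size=0x6=6, data at stream[11..17]='f0i42z' -> body[3..9], body so far='rp0f0i42z'
Chunk 3: stream[19..20]='8' size=0x8=8, data at stream[22..30]='4r4sjbm1' -> body[9..17], body so far='rp0f0i42z4r4sjbm1'
Chunk 4: stream[32..33]='0' size=0 (terminator). Final body='rp0f0i42z4r4sjbm1' (17 bytes)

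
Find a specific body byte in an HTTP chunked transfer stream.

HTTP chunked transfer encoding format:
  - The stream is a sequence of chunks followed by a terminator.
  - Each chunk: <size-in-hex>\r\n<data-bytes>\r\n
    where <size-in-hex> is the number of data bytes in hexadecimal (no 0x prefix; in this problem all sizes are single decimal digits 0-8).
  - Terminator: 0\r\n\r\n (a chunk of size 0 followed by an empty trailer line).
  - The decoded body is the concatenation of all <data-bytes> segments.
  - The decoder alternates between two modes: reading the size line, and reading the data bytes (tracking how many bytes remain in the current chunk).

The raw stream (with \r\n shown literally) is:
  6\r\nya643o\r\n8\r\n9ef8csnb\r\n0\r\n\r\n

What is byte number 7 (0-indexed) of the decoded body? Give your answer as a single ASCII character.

Answer: e

Derivation:
Chunk 1: stream[0..1]='6' size=0x6=6, data at stream[3..9]='ya643o' -> body[0..6], body so far='ya643o'
Chunk 2: stream[11..12]='8' size=0x8=8, data at stream[14..22]='9ef8csnb' -> body[6..14], body so far='ya643o9ef8csnb'
Chunk 3: stream[24..25]='0' size=0 (terminator). Final body='ya643o9ef8csnb' (14 bytes)
Body byte 7 = 'e'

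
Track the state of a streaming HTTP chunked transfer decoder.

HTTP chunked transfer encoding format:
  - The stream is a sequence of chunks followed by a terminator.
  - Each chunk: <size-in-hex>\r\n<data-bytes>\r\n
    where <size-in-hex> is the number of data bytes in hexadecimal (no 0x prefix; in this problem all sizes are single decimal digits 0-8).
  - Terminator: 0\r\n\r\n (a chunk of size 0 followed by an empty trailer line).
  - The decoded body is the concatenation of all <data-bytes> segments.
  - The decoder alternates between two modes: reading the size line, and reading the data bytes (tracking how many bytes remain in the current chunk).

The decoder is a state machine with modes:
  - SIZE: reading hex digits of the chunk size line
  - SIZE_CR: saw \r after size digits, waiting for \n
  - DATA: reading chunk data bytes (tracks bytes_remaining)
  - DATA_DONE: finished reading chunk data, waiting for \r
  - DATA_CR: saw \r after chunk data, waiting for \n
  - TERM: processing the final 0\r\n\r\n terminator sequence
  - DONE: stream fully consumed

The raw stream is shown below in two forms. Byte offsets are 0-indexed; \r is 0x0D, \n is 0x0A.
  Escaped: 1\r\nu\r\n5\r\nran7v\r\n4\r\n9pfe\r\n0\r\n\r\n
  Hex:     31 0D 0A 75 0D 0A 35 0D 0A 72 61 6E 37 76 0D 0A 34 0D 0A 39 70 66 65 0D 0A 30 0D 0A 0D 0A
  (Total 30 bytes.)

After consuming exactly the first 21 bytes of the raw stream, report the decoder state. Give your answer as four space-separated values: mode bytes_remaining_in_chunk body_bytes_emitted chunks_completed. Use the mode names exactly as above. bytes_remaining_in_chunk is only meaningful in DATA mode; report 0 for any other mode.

Byte 0 = '1': mode=SIZE remaining=0 emitted=0 chunks_done=0
Byte 1 = 0x0D: mode=SIZE_CR remaining=0 emitted=0 chunks_done=0
Byte 2 = 0x0A: mode=DATA remaining=1 emitted=0 chunks_done=0
Byte 3 = 'u': mode=DATA_DONE remaining=0 emitted=1 chunks_done=0
Byte 4 = 0x0D: mode=DATA_CR remaining=0 emitted=1 chunks_done=0
Byte 5 = 0x0A: mode=SIZE remaining=0 emitted=1 chunks_done=1
Byte 6 = '5': mode=SIZE remaining=0 emitted=1 chunks_done=1
Byte 7 = 0x0D: mode=SIZE_CR remaining=0 emitted=1 chunks_done=1
Byte 8 = 0x0A: mode=DATA remaining=5 emitted=1 chunks_done=1
Byte 9 = 'r': mode=DATA remaining=4 emitted=2 chunks_done=1
Byte 10 = 'a': mode=DATA remaining=3 emitted=3 chunks_done=1
Byte 11 = 'n': mode=DATA remaining=2 emitted=4 chunks_done=1
Byte 12 = '7': mode=DATA remaining=1 emitted=5 chunks_done=1
Byte 13 = 'v': mode=DATA_DONE remaining=0 emitted=6 chunks_done=1
Byte 14 = 0x0D: mode=DATA_CR remaining=0 emitted=6 chunks_done=1
Byte 15 = 0x0A: mode=SIZE remaining=0 emitted=6 chunks_done=2
Byte 16 = '4': mode=SIZE remaining=0 emitted=6 chunks_done=2
Byte 17 = 0x0D: mode=SIZE_CR remaining=0 emitted=6 chunks_done=2
Byte 18 = 0x0A: mode=DATA remaining=4 emitted=6 chunks_done=2
Byte 19 = '9': mode=DATA remaining=3 emitted=7 chunks_done=2
Byte 20 = 'p': mode=DATA remaining=2 emitted=8 chunks_done=2

Answer: DATA 2 8 2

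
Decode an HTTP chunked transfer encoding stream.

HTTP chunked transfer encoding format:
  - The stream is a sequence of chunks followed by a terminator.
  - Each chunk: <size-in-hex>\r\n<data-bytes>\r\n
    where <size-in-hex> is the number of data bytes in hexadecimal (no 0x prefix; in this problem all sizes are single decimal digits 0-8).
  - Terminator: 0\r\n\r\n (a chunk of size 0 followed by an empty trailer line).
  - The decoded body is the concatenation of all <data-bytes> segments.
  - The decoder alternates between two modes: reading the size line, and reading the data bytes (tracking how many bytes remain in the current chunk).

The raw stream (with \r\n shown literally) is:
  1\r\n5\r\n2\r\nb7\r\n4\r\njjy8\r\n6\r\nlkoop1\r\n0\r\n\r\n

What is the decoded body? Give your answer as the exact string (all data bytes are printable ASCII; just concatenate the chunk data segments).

Chunk 1: stream[0..1]='1' size=0x1=1, data at stream[3..4]='5' -> body[0..1], body so far='5'
Chunk 2: stream[6..7]='2' size=0x2=2, data at stream[9..11]='b7' -> body[1..3], body so far='5b7'
Chunk 3: stream[13..14]='4' size=0x4=4, data at stream[16..20]='jjy8' -> body[3..7], body so far='5b7jjy8'
Chunk 4: stream[22..23]='6' size=0x6=6, data at stream[25..31]='lkoop1' -> body[7..13], body so far='5b7jjy8lkoop1'
Chunk 5: stream[33..34]='0' size=0 (terminator). Final body='5b7jjy8lkoop1' (13 bytes)

Answer: 5b7jjy8lkoop1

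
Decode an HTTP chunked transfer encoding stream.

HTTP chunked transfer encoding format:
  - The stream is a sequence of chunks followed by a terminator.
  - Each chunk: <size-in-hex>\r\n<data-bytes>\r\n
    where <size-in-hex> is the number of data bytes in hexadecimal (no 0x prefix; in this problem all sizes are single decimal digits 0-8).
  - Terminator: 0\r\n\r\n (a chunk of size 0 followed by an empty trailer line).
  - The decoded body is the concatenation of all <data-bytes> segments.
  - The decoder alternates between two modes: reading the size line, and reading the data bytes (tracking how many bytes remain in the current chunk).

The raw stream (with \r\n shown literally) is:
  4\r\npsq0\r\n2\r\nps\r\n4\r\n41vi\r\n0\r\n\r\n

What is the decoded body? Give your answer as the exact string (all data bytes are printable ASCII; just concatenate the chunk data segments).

Answer: psq0ps41vi

Derivation:
Chunk 1: stream[0..1]='4' size=0x4=4, data at stream[3..7]='psq0' -> body[0..4], body so far='psq0'
Chunk 2: stream[9..10]='2' size=0x2=2, data at stream[12..14]='ps' -> body[4..6], body so far='psq0ps'
Chunk 3: stream[16..17]='4' size=0x4=4, data at stream[19..23]='41vi' -> body[6..10], body so far='psq0ps41vi'
Chunk 4: stream[25..26]='0' size=0 (terminator). Final body='psq0ps41vi' (10 bytes)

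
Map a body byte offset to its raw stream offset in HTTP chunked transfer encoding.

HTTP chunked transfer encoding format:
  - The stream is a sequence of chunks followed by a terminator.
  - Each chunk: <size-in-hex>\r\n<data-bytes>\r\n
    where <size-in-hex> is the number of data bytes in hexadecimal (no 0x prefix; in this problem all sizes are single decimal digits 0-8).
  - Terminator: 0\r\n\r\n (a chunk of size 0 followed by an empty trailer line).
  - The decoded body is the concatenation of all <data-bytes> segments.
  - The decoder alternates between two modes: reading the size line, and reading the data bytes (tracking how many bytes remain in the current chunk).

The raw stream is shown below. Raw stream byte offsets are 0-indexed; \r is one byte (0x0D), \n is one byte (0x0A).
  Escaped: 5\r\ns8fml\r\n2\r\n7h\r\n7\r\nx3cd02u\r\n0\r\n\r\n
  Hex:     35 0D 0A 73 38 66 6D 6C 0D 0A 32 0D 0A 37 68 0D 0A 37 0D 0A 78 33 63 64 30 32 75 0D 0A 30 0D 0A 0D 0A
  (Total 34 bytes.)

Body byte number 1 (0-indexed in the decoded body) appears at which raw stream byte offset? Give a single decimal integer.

Answer: 4

Derivation:
Chunk 1: stream[0..1]='5' size=0x5=5, data at stream[3..8]='s8fml' -> body[0..5], body so far='s8fml'
Chunk 2: stream[10..11]='2' size=0x2=2, data at stream[13..15]='7h' -> body[5..7], body so far='s8fml7h'
Chunk 3: stream[17..18]='7' size=0x7=7, data at stream[20..27]='x3cd02u' -> body[7..14], body so far='s8fml7hx3cd02u'
Chunk 4: stream[29..30]='0' size=0 (terminator). Final body='s8fml7hx3cd02u' (14 bytes)
Body byte 1 at stream offset 4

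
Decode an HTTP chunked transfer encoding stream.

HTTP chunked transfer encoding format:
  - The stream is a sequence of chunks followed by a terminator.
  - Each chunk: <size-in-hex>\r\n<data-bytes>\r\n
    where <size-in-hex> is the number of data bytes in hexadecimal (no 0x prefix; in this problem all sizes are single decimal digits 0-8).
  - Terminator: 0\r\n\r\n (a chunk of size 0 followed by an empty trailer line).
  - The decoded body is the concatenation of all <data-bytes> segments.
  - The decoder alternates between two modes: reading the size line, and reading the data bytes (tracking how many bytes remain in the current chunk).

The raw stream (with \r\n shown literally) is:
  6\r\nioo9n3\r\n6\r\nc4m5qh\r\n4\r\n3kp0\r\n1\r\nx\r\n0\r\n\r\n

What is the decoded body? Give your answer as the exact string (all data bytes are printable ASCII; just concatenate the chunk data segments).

Chunk 1: stream[0..1]='6' size=0x6=6, data at stream[3..9]='ioo9n3' -> body[0..6], body so far='ioo9n3'
Chunk 2: stream[11..12]='6' size=0x6=6, data at stream[14..20]='c4m5qh' -> body[6..12], body so far='ioo9n3c4m5qh'
Chunk 3: stream[22..23]='4' size=0x4=4, data at stream[25..29]='3kp0' -> body[12..16], body so far='ioo9n3c4m5qh3kp0'
Chunk 4: stream[31..32]='1' size=0x1=1, data at stream[34..35]='x' -> body[16..17], body so far='ioo9n3c4m5qh3kp0x'
Chunk 5: stream[37..38]='0' size=0 (terminator). Final body='ioo9n3c4m5qh3kp0x' (17 bytes)

Answer: ioo9n3c4m5qh3kp0x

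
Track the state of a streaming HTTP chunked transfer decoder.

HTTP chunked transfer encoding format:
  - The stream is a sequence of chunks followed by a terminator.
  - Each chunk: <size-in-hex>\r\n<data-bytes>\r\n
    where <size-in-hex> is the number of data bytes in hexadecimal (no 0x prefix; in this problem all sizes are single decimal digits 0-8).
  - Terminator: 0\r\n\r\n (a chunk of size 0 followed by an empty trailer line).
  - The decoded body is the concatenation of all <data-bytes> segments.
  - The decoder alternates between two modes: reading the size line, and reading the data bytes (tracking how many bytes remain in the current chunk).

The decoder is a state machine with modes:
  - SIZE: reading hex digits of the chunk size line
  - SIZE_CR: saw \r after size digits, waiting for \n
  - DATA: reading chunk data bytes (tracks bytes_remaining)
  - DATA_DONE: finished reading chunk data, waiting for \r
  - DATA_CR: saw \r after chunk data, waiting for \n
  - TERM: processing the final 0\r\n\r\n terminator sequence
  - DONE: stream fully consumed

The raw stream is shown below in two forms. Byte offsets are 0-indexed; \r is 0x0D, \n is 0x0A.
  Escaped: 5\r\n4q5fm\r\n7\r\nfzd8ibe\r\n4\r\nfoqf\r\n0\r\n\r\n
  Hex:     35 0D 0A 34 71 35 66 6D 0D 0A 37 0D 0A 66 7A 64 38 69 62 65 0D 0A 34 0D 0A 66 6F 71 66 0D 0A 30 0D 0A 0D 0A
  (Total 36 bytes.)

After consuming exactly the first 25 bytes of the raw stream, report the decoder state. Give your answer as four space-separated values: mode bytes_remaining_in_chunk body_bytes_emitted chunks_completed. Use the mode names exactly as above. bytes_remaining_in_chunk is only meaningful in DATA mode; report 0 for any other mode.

Byte 0 = '5': mode=SIZE remaining=0 emitted=0 chunks_done=0
Byte 1 = 0x0D: mode=SIZE_CR remaining=0 emitted=0 chunks_done=0
Byte 2 = 0x0A: mode=DATA remaining=5 emitted=0 chunks_done=0
Byte 3 = '4': mode=DATA remaining=4 emitted=1 chunks_done=0
Byte 4 = 'q': mode=DATA remaining=3 emitted=2 chunks_done=0
Byte 5 = '5': mode=DATA remaining=2 emitted=3 chunks_done=0
Byte 6 = 'f': mode=DATA remaining=1 emitted=4 chunks_done=0
Byte 7 = 'm': mode=DATA_DONE remaining=0 emitted=5 chunks_done=0
Byte 8 = 0x0D: mode=DATA_CR remaining=0 emitted=5 chunks_done=0
Byte 9 = 0x0A: mode=SIZE remaining=0 emitted=5 chunks_done=1
Byte 10 = '7': mode=SIZE remaining=0 emitted=5 chunks_done=1
Byte 11 = 0x0D: mode=SIZE_CR remaining=0 emitted=5 chunks_done=1
Byte 12 = 0x0A: mode=DATA remaining=7 emitted=5 chunks_done=1
Byte 13 = 'f': mode=DATA remaining=6 emitted=6 chunks_done=1
Byte 14 = 'z': mode=DATA remaining=5 emitted=7 chunks_done=1
Byte 15 = 'd': mode=DATA remaining=4 emitted=8 chunks_done=1
Byte 16 = '8': mode=DATA remaining=3 emitted=9 chunks_done=1
Byte 17 = 'i': mode=DATA remaining=2 emitted=10 chunks_done=1
Byte 18 = 'b': mode=DATA remaining=1 emitted=11 chunks_done=1
Byte 19 = 'e': mode=DATA_DONE remaining=0 emitted=12 chunks_done=1
Byte 20 = 0x0D: mode=DATA_CR remaining=0 emitted=12 chunks_done=1
Byte 21 = 0x0A: mode=SIZE remaining=0 emitted=12 chunks_done=2
Byte 22 = '4': mode=SIZE remaining=0 emitted=12 chunks_done=2
Byte 23 = 0x0D: mode=SIZE_CR remaining=0 emitted=12 chunks_done=2
Byte 24 = 0x0A: mode=DATA remaining=4 emitted=12 chunks_done=2

Answer: DATA 4 12 2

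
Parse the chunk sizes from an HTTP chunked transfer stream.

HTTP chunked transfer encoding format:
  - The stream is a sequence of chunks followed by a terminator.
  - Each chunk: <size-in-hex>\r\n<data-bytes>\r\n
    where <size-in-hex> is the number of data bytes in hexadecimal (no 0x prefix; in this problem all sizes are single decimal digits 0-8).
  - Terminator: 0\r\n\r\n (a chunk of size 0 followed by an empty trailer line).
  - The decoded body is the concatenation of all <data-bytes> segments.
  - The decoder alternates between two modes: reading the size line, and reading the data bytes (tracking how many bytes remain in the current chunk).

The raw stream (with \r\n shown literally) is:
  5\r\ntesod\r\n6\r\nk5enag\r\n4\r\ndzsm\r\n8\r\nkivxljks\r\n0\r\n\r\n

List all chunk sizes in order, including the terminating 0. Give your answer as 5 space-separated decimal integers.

Answer: 5 6 4 8 0

Derivation:
Chunk 1: stream[0..1]='5' size=0x5=5, data at stream[3..8]='tesod' -> body[0..5], body so far='tesod'
Chunk 2: stream[10..11]='6' size=0x6=6, data at stream[13..19]='k5enag' -> body[5..11], body so far='tesodk5enag'
Chunk 3: stream[21..22]='4' size=0x4=4, data at stream[24..28]='dzsm' -> body[11..15], body so far='tesodk5enagdzsm'
Chunk 4: stream[30..31]='8' size=0x8=8, data at stream[33..41]='kivxljks' -> body[15..23], body so far='tesodk5enagdzsmkivxljks'
Chunk 5: stream[43..44]='0' size=0 (terminator). Final body='tesodk5enagdzsmkivxljks' (23 bytes)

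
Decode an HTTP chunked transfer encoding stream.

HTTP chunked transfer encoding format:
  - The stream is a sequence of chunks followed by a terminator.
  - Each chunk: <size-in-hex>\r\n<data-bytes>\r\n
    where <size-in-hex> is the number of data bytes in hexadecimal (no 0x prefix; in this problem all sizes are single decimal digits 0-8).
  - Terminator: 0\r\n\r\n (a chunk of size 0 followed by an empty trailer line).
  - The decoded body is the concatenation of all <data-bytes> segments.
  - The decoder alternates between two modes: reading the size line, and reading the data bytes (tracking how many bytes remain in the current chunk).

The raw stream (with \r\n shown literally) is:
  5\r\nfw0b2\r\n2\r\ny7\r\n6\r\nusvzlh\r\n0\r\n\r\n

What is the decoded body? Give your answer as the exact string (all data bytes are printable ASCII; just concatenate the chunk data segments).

Answer: fw0b2y7usvzlh

Derivation:
Chunk 1: stream[0..1]='5' size=0x5=5, data at stream[3..8]='fw0b2' -> body[0..5], body so far='fw0b2'
Chunk 2: stream[10..11]='2' size=0x2=2, data at stream[13..15]='y7' -> body[5..7], body so far='fw0b2y7'
Chunk 3: stream[17..18]='6' size=0x6=6, data at stream[20..26]='usvzlh' -> body[7..13], body so far='fw0b2y7usvzlh'
Chunk 4: stream[28..29]='0' size=0 (terminator). Final body='fw0b2y7usvzlh' (13 bytes)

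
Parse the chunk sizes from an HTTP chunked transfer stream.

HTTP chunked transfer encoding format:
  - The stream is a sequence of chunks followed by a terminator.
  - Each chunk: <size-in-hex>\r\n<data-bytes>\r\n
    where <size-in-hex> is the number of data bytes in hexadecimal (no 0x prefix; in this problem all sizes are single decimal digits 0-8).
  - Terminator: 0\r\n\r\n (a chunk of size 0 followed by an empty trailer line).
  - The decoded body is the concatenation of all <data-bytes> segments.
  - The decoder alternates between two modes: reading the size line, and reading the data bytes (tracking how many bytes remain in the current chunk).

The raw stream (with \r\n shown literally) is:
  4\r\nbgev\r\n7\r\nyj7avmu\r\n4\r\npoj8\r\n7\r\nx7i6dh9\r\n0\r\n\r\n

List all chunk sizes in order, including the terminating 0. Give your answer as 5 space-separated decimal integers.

Answer: 4 7 4 7 0

Derivation:
Chunk 1: stream[0..1]='4' size=0x4=4, data at stream[3..7]='bgev' -> body[0..4], body so far='bgev'
Chunk 2: stream[9..10]='7' size=0x7=7, data at stream[12..19]='yj7avmu' -> body[4..11], body so far='bgevyj7avmu'
Chunk 3: stream[21..22]='4' size=0x4=4, data at stream[24..28]='poj8' -> body[11..15], body so far='bgevyj7avmupoj8'
Chunk 4: stream[30..31]='7' size=0x7=7, data at stream[33..40]='x7i6dh9' -> body[15..22], body so far='bgevyj7avmupoj8x7i6dh9'
Chunk 5: stream[42..43]='0' size=0 (terminator). Final body='bgevyj7avmupoj8x7i6dh9' (22 bytes)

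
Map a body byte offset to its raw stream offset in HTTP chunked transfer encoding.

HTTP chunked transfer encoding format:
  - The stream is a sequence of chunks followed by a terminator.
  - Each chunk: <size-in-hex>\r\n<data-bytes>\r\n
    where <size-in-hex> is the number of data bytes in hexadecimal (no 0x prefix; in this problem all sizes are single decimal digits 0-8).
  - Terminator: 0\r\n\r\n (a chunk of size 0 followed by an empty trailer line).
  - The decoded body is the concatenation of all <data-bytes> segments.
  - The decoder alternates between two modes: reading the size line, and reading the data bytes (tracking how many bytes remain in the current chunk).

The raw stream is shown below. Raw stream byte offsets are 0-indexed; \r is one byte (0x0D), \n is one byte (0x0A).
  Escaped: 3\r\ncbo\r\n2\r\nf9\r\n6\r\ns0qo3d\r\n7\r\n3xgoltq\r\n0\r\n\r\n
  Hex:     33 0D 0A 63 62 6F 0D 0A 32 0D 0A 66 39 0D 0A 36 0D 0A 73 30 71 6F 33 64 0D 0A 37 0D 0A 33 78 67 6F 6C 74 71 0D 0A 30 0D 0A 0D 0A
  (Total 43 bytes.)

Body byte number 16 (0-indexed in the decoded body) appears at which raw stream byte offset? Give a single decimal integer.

Answer: 34

Derivation:
Chunk 1: stream[0..1]='3' size=0x3=3, data at stream[3..6]='cbo' -> body[0..3], body so far='cbo'
Chunk 2: stream[8..9]='2' size=0x2=2, data at stream[11..13]='f9' -> body[3..5], body so far='cbof9'
Chunk 3: stream[15..16]='6' size=0x6=6, data at stream[18..24]='s0qo3d' -> body[5..11], body so far='cbof9s0qo3d'
Chunk 4: stream[26..27]='7' size=0x7=7, data at stream[29..36]='3xgoltq' -> body[11..18], body so far='cbof9s0qo3d3xgoltq'
Chunk 5: stream[38..39]='0' size=0 (terminator). Final body='cbof9s0qo3d3xgoltq' (18 bytes)
Body byte 16 at stream offset 34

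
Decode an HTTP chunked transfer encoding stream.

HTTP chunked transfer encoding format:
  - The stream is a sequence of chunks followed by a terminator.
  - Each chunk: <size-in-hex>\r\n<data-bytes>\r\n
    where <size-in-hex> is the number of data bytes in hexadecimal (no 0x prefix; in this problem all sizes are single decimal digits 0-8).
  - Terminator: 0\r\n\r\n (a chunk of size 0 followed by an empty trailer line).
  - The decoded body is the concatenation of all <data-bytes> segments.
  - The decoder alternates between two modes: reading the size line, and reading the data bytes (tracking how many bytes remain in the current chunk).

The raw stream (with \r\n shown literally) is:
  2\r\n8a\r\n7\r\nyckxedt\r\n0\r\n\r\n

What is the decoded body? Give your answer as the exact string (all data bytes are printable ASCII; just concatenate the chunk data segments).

Chunk 1: stream[0..1]='2' size=0x2=2, data at stream[3..5]='8a' -> body[0..2], body so far='8a'
Chunk 2: stream[7..8]='7' size=0x7=7, data at stream[10..17]='yckxedt' -> body[2..9], body so far='8ayckxedt'
Chunk 3: stream[19..20]='0' size=0 (terminator). Final body='8ayckxedt' (9 bytes)

Answer: 8ayckxedt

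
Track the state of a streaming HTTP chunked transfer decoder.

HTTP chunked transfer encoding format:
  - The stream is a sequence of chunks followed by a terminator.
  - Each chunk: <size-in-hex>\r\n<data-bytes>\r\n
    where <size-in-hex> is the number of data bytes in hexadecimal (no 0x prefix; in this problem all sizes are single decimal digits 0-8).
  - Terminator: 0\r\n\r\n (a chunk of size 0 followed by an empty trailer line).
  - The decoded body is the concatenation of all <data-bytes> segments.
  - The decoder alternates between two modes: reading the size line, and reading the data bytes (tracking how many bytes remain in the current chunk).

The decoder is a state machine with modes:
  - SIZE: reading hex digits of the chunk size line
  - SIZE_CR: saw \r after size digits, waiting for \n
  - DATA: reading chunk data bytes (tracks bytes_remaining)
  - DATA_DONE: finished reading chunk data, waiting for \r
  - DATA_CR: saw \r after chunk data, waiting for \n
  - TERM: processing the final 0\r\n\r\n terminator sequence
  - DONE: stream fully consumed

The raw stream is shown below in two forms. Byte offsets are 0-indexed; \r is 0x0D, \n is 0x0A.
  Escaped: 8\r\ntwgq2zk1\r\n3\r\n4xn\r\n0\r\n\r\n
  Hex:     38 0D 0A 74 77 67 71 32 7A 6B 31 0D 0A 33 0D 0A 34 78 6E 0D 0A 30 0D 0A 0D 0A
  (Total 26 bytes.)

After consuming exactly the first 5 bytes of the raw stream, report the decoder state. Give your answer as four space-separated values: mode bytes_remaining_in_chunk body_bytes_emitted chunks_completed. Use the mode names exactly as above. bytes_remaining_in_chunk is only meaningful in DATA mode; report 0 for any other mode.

Byte 0 = '8': mode=SIZE remaining=0 emitted=0 chunks_done=0
Byte 1 = 0x0D: mode=SIZE_CR remaining=0 emitted=0 chunks_done=0
Byte 2 = 0x0A: mode=DATA remaining=8 emitted=0 chunks_done=0
Byte 3 = 't': mode=DATA remaining=7 emitted=1 chunks_done=0
Byte 4 = 'w': mode=DATA remaining=6 emitted=2 chunks_done=0

Answer: DATA 6 2 0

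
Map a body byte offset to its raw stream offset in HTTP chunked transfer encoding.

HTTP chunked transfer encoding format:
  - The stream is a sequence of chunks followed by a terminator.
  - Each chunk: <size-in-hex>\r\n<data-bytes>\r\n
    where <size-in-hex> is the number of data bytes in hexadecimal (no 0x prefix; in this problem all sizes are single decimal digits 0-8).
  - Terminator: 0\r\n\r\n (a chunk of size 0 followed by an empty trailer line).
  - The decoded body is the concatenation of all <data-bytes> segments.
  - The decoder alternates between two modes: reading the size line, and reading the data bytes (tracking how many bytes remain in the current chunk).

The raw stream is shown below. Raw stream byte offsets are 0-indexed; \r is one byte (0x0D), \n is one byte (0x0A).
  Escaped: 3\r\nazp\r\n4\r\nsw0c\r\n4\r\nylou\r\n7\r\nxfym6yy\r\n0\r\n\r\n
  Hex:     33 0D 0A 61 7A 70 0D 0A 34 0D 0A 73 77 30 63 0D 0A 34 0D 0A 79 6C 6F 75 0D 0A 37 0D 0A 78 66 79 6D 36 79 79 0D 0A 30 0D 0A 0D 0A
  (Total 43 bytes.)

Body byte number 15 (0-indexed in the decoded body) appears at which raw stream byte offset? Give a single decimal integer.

Chunk 1: stream[0..1]='3' size=0x3=3, data at stream[3..6]='azp' -> body[0..3], body so far='azp'
Chunk 2: stream[8..9]='4' size=0x4=4, data at stream[11..15]='sw0c' -> body[3..7], body so far='azpsw0c'
Chunk 3: stream[17..18]='4' size=0x4=4, data at stream[20..24]='ylou' -> body[7..11], body so far='azpsw0cylou'
Chunk 4: stream[26..27]='7' size=0x7=7, data at stream[29..36]='xfym6yy' -> body[11..18], body so far='azpsw0cylouxfym6yy'
Chunk 5: stream[38..39]='0' size=0 (terminator). Final body='azpsw0cylouxfym6yy' (18 bytes)
Body byte 15 at stream offset 33

Answer: 33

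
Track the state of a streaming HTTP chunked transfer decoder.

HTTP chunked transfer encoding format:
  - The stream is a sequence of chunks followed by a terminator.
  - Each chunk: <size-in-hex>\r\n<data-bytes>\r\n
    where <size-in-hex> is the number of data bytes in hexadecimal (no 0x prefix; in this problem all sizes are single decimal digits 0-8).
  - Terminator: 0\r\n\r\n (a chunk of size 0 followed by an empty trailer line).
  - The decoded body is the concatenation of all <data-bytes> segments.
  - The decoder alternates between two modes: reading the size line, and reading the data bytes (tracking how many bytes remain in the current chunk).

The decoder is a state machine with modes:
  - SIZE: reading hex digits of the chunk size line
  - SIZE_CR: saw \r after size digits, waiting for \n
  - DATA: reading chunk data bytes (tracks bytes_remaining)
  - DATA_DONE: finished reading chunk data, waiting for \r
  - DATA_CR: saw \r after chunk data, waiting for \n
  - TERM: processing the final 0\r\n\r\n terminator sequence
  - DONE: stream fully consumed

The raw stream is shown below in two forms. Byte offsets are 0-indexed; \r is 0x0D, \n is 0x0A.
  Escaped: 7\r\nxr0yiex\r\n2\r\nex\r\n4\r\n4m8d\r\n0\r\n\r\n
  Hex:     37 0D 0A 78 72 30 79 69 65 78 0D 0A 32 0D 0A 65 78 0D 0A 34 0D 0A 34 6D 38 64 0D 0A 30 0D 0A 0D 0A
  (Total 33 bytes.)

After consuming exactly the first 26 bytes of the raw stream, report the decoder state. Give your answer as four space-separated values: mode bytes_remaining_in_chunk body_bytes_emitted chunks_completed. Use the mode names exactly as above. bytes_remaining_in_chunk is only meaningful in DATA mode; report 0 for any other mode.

Byte 0 = '7': mode=SIZE remaining=0 emitted=0 chunks_done=0
Byte 1 = 0x0D: mode=SIZE_CR remaining=0 emitted=0 chunks_done=0
Byte 2 = 0x0A: mode=DATA remaining=7 emitted=0 chunks_done=0
Byte 3 = 'x': mode=DATA remaining=6 emitted=1 chunks_done=0
Byte 4 = 'r': mode=DATA remaining=5 emitted=2 chunks_done=0
Byte 5 = '0': mode=DATA remaining=4 emitted=3 chunks_done=0
Byte 6 = 'y': mode=DATA remaining=3 emitted=4 chunks_done=0
Byte 7 = 'i': mode=DATA remaining=2 emitted=5 chunks_done=0
Byte 8 = 'e': mode=DATA remaining=1 emitted=6 chunks_done=0
Byte 9 = 'x': mode=DATA_DONE remaining=0 emitted=7 chunks_done=0
Byte 10 = 0x0D: mode=DATA_CR remaining=0 emitted=7 chunks_done=0
Byte 11 = 0x0A: mode=SIZE remaining=0 emitted=7 chunks_done=1
Byte 12 = '2': mode=SIZE remaining=0 emitted=7 chunks_done=1
Byte 13 = 0x0D: mode=SIZE_CR remaining=0 emitted=7 chunks_done=1
Byte 14 = 0x0A: mode=DATA remaining=2 emitted=7 chunks_done=1
Byte 15 = 'e': mode=DATA remaining=1 emitted=8 chunks_done=1
Byte 16 = 'x': mode=DATA_DONE remaining=0 emitted=9 chunks_done=1
Byte 17 = 0x0D: mode=DATA_CR remaining=0 emitted=9 chunks_done=1
Byte 18 = 0x0A: mode=SIZE remaining=0 emitted=9 chunks_done=2
Byte 19 = '4': mode=SIZE remaining=0 emitted=9 chunks_done=2
Byte 20 = 0x0D: mode=SIZE_CR remaining=0 emitted=9 chunks_done=2
Byte 21 = 0x0A: mode=DATA remaining=4 emitted=9 chunks_done=2
Byte 22 = '4': mode=DATA remaining=3 emitted=10 chunks_done=2
Byte 23 = 'm': mode=DATA remaining=2 emitted=11 chunks_done=2
Byte 24 = '8': mode=DATA remaining=1 emitted=12 chunks_done=2
Byte 25 = 'd': mode=DATA_DONE remaining=0 emitted=13 chunks_done=2

Answer: DATA_DONE 0 13 2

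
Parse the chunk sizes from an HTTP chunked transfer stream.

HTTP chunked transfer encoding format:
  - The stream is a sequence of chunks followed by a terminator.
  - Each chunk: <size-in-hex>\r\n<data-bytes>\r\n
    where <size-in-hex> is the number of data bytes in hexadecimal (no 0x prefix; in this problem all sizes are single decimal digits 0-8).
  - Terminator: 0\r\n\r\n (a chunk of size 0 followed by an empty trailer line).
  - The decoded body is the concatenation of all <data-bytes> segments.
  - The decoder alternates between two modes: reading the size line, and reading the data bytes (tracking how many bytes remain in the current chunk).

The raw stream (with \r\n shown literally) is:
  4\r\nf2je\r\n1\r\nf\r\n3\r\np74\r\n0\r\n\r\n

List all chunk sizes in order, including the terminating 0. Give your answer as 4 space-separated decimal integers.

Answer: 4 1 3 0

Derivation:
Chunk 1: stream[0..1]='4' size=0x4=4, data at stream[3..7]='f2je' -> body[0..4], body so far='f2je'
Chunk 2: stream[9..10]='1' size=0x1=1, data at stream[12..13]='f' -> body[4..5], body so far='f2jef'
Chunk 3: stream[15..16]='3' size=0x3=3, data at stream[18..21]='p74' -> body[5..8], body so far='f2jefp74'
Chunk 4: stream[23..24]='0' size=0 (terminator). Final body='f2jefp74' (8 bytes)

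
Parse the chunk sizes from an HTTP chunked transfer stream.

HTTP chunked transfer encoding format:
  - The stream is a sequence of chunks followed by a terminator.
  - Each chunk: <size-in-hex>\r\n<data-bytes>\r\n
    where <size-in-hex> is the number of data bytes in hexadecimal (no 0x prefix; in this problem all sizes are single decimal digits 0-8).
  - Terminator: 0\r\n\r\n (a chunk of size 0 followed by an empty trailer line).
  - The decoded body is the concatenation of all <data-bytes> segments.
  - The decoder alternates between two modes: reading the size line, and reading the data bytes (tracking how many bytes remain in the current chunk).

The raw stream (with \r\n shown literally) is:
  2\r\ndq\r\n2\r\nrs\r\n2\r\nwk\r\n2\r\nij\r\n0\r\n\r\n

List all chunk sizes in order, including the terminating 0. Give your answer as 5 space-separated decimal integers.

Chunk 1: stream[0..1]='2' size=0x2=2, data at stream[3..5]='dq' -> body[0..2], body so far='dq'
Chunk 2: stream[7..8]='2' size=0x2=2, data at stream[10..12]='rs' -> body[2..4], body so far='dqrs'
Chunk 3: stream[14..15]='2' size=0x2=2, data at stream[17..19]='wk' -> body[4..6], body so far='dqrswk'
Chunk 4: stream[21..22]='2' size=0x2=2, data at stream[24..26]='ij' -> body[6..8], body so far='dqrswkij'
Chunk 5: stream[28..29]='0' size=0 (terminator). Final body='dqrswkij' (8 bytes)

Answer: 2 2 2 2 0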